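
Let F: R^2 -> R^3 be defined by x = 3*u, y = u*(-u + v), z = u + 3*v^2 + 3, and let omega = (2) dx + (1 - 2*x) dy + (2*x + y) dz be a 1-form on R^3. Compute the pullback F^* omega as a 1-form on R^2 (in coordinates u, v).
F^* omega = (11*u^2 - 5*u*v + 4*u + v + 6) du + (u*(-6*u*v - 6*u + 6*v^2 + 36*v + 1)) dv

Using F^*(f dg) = (f ∘ F) d(g ∘ F), substitute each coordinate x_i by F_i(u, v) in f_i, and replace dx_i by d F_i = (∂F_i/∂u) du + (∂F_i/∂v) dv.
  For the x component: f_1(F) = 2; d F_1 = (3) du + (0) dv
  For the y component: f_2(F) = 1 - 6*u; d F_2 = (-2*u + v) du + (u) dv
  For the z component: f_3(F) = u*(-u + v + 6); d F_3 = (1) du + (6*v) dv
Combining and collecting du, dv coefficients:
  coeff of du: 11*u^2 - 5*u*v + 4*u + v + 6
  coeff of dv: u*(-6*u*v - 6*u + 6*v^2 + 36*v + 1)
F^* omega = (11*u^2 - 5*u*v + 4*u + v + 6) du + (u*(-6*u*v - 6*u + 6*v^2 + 36*v + 1)) dv.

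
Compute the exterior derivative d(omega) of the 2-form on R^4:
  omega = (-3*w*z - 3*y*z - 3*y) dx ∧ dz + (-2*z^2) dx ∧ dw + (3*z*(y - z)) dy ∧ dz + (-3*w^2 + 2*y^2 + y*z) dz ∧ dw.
d(omega) = (3*z + 3) dx ∧ dy ∧ dz + (z) dx ∧ dz ∧ dw + (4*y + z) dy ∧ dz ∧ dw

For a 2-form omega = sum_{i<j} g_{ij} dx_i ∧ dx_j, the exterior derivative is
  d(omega) = sum_{i<j} d(g_{ij}) ∧ dx_i ∧ dx_j = sum_{i<j, k} (∂g_{ij}/∂x_k) dx_k ∧ dx_i ∧ dx_j.
Expand each term, using dx_k ∧ dx_i ∧ dx_j = sgn(permutation) dx_{(a)} ∧ dx_{(b)} ∧ dx_{(c)} with (a < b < c) sorted:
  d(-3*w*z - 3*y*z - 3*y) includes (∂/∂y)(-3*w*z - 3*y*z - 3*y) dy = (-3*z - 3) dy, which multiplied by dx ∧ dz gives (3*z + 3) dx ∧ dy ∧ dz
  d(-3*w*z - 3*y*z - 3*y) includes (∂/∂w)(-3*w*z - 3*y*z - 3*y) dw = (-3*z) dw, which multiplied by dx ∧ dz gives (-3*z) dx ∧ dz ∧ dw
  d(-2*z^2) includes (∂/∂z)(-2*z^2) dz = (-4*z) dz, which multiplied by dx ∧ dw gives (4*z) dx ∧ dz ∧ dw
  d(-3*w^2 + 2*y^2 + y*z) includes (∂/∂y)(-3*w^2 + 2*y^2 + y*z) dy = (4*y + z) dy, which multiplied by dz ∧ dw gives (4*y + z) dy ∧ dz ∧ dw
Collecting like 3-forms: d(omega) = (3*z + 3) dx ∧ dy ∧ dz + (z) dx ∧ dz ∧ dw + (4*y + z) dy ∧ dz ∧ dw.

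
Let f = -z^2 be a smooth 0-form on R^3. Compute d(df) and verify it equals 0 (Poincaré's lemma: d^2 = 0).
d(df) = 0

Step 1: df = sum_i (∂f/∂x_i) dx_i = (0) dx + (0) dy + (-2*z) dz.
Step 2: Apply d again. Using the 1-form formula, the coefficient of dx ∧ dy in d(df) is ∂^2 f/∂x ∂y - ∂^2 f/∂y ∂x = (0) - (0) = 0 (equality of mixed partials for smooth f).
Similarly for dx ∧ dz and dy ∧ dz — all coefficients vanish. So d(df) = 0.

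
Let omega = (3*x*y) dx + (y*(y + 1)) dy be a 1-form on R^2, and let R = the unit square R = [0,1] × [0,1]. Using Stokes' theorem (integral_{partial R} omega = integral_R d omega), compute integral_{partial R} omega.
integral_(partial R) omega = -3/2

Stokes: integral_partial_R omega = integral_R d omega with d omega = (∂Q/∂x - ∂P/∂y) dx ∧ dy.
  ∂Q/∂x = 0
  ∂P/∂y = 3*x
  integrand = ∂Q/∂x - ∂P/∂y = -3*x.
Integrating over R: integral_0^1 integral_0^1 (-3*x) dx dy = -3/2.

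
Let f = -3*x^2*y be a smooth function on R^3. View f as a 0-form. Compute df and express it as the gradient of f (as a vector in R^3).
df = (-6*x*y) dx + (-3*x^2) dy + (0) dz; grad f = (-6*x*y, -3*x^2, 0)

For a 0-form f, d f = (∂f/∂x) dx + (∂f/∂y) dy + (∂f/∂z) dz. The components of the vector representation are exactly the entries of grad f in Cartesian coordinates:
  ∂f/∂x = -6*x*y
  ∂f/∂y = -3*x^2
  ∂f/∂z = 0.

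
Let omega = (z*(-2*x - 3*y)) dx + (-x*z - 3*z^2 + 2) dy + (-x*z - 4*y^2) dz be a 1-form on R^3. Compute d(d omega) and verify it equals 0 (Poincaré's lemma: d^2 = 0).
d(d omega) = 0

Step 1: d omega = sum_{i<j} (∂f_j/∂x_i - ∂f_i/∂x_j) dx_i ∧ dx_j:
  coeff of dx ∧ dy: 2*z
  coeff of dx ∧ dz: 2*x + 3*y - z
  coeff of dy ∧ dz: x - 8*y + 6*z
Step 2: Apply d again to each 2-form coefficient. The only possible 3-form in R^3 is dx ∧ dy ∧ dz, with coefficient
  ∂(coeff of dy∧dz)/∂x - ∂(coeff of dx∧dz)/∂y + ∂(coeff of dx∧dy)/∂z
  = ∂/∂x (x - 8*y + 6*z) - ∂/∂y (2*x + 3*y - z) + ∂/∂z (2*z).
Each of these terms simplifies to sums of mixed partials that cancel in pairs. The result is 0 (by equality of mixed partials for smooth functions — Schwarz / Clairaut).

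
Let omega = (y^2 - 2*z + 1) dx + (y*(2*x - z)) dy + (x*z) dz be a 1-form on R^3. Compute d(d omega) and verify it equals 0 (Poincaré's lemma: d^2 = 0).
d(d omega) = 0

Step 1: d omega = sum_{i<j} (∂f_j/∂x_i - ∂f_i/∂x_j) dx_i ∧ dx_j:
  coeff of dx ∧ dy: 0
  coeff of dx ∧ dz: z + 2
  coeff of dy ∧ dz: y
Step 2: Apply d again to each 2-form coefficient. The only possible 3-form in R^3 is dx ∧ dy ∧ dz, with coefficient
  ∂(coeff of dy∧dz)/∂x - ∂(coeff of dx∧dz)/∂y + ∂(coeff of dx∧dy)/∂z
  = ∂/∂x (y) - ∂/∂y (z + 2) + ∂/∂z (0).
Each of these terms simplifies to sums of mixed partials that cancel in pairs. The result is 0 (by equality of mixed partials for smooth functions — Schwarz / Clairaut).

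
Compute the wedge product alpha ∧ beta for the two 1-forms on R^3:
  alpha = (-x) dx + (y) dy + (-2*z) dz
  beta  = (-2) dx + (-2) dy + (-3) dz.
alpha ∧ beta = (2*x + 2*y) dx ∧ dy + (3*x - 4*z) dx ∧ dz + (-3*y - 4*z) dy ∧ dz

Distribute the wedge, using dx_i ∧ dx_j = -dx_j ∧ dx_i and dx_i ∧ dx_i = 0. For each pair (i, j) with i < j, the coefficient of dx_i ∧ dx_j in alpha ∧ beta is (alpha_i * beta_j - alpha_j * beta_i). Collecting: alpha ∧ beta = (2*x + 2*y) dx ∧ dy + (3*x - 4*z) dx ∧ dz + (-3*y - 4*z) dy ∧ dz.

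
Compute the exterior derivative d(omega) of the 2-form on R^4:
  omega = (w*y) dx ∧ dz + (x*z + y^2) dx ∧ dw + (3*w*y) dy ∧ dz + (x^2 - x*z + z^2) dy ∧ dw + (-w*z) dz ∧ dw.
d(omega) = (-w) dx ∧ dy ∧ dz + (-x + y) dx ∧ dz ∧ dw + (2*x - 2*y - z) dx ∧ dy ∧ dw + (x + 3*y - 2*z) dy ∧ dz ∧ dw

For a 2-form omega = sum_{i<j} g_{ij} dx_i ∧ dx_j, the exterior derivative is
  d(omega) = sum_{i<j} d(g_{ij}) ∧ dx_i ∧ dx_j = sum_{i<j, k} (∂g_{ij}/∂x_k) dx_k ∧ dx_i ∧ dx_j.
Expand each term, using dx_k ∧ dx_i ∧ dx_j = sgn(permutation) dx_{(a)} ∧ dx_{(b)} ∧ dx_{(c)} with (a < b < c) sorted:
  d(w*y) includes (∂/∂y)(w*y) dy = (w) dy, which multiplied by dx ∧ dz gives (-w) dx ∧ dy ∧ dz
  d(w*y) includes (∂/∂w)(w*y) dw = (y) dw, which multiplied by dx ∧ dz gives (y) dx ∧ dz ∧ dw
  d(x*z + y^2) includes (∂/∂y)(x*z + y^2) dy = (2*y) dy, which multiplied by dx ∧ dw gives (-2*y) dx ∧ dy ∧ dw
  d(x*z + y^2) includes (∂/∂z)(x*z + y^2) dz = (x) dz, which multiplied by dx ∧ dw gives (-x) dx ∧ dz ∧ dw
  d(3*w*y) includes (∂/∂w)(3*w*y) dw = (3*y) dw, which multiplied by dy ∧ dz gives (3*y) dy ∧ dz ∧ dw
  d(x^2 - x*z + z^2) includes (∂/∂x)(x^2 - x*z + z^2) dx = (2*x - z) dx, which multiplied by dy ∧ dw gives (2*x - z) dx ∧ dy ∧ dw
  d(x^2 - x*z + z^2) includes (∂/∂z)(x^2 - x*z + z^2) dz = (-x + 2*z) dz, which multiplied by dy ∧ dw gives (x - 2*z) dy ∧ dz ∧ dw
Collecting like 3-forms: d(omega) = (-w) dx ∧ dy ∧ dz + (-x + y) dx ∧ dz ∧ dw + (2*x - 2*y - z) dx ∧ dy ∧ dw + (x + 3*y - 2*z) dy ∧ dz ∧ dw.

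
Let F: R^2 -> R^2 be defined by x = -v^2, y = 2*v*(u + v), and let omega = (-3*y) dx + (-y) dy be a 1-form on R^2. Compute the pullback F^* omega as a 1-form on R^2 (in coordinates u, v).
F^* omega = (4*v^2*(-u - v)) du + (4*v*(-u^2 + v^2)) dv

Using F^*(f dg) = (f ∘ F) d(g ∘ F), substitute each coordinate x_i by F_i(u, v) in f_i, and replace dx_i by d F_i = (∂F_i/∂u) du + (∂F_i/∂v) dv.
  For the x component: f_1(F) = 6*v*(-u - v); d F_1 = (0) du + (-2*v) dv
  For the y component: f_2(F) = 2*v*(-u - v); d F_2 = (2*v) du + (2*u + 4*v) dv
Combining and collecting du, dv coefficients:
  coeff of du: 4*v^2*(-u - v)
  coeff of dv: 4*v*(-u^2 + v^2)
F^* omega = (4*v^2*(-u - v)) du + (4*v*(-u^2 + v^2)) dv.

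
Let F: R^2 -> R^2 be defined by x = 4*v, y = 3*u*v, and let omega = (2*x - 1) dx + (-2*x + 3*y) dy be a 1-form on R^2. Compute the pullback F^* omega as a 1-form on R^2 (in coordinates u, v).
F^* omega = (v^2*(27*u - 24)) du + (27*u^2*v - 24*u*v + 32*v - 4) dv

Using F^*(f dg) = (f ∘ F) d(g ∘ F), substitute each coordinate x_i by F_i(u, v) in f_i, and replace dx_i by d F_i = (∂F_i/∂u) du + (∂F_i/∂v) dv.
  For the x component: f_1(F) = 8*v - 1; d F_1 = (0) du + (4) dv
  For the y component: f_2(F) = v*(9*u - 8); d F_2 = (3*v) du + (3*u) dv
Combining and collecting du, dv coefficients:
  coeff of du: v^2*(27*u - 24)
  coeff of dv: 27*u^2*v - 24*u*v + 32*v - 4
F^* omega = (v^2*(27*u - 24)) du + (27*u^2*v - 24*u*v + 32*v - 4) dv.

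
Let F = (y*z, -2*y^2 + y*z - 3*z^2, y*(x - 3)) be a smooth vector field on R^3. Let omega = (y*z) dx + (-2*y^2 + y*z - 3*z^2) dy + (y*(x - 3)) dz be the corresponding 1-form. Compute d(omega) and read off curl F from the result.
d(omega) = (x - y + 6*z - 3) dy ∧ dz + (0) dz ∧ dx + (-z) dx ∧ dy; curl F = (x - y + 6*z - 3, 0, -z)

d omega = sum_{i<j} (∂f_j/∂x_i - ∂f_i/∂x_j) dx_i ∧ dx_j. Under the identification (dy ∧ dz, dz ∧ dx, dx ∧ dy) ↔ (e_x, e_y, e_z), the coefficients are exactly the components of curl F. Compute:
  ∂R/∂y - ∂Q/∂z = (x - 3) - (y - 6*z) = x - y + 6*z - 3
  ∂P/∂z - ∂R/∂x = (y) - (y) = 0
  ∂Q/∂x - ∂P/∂y = (0) - (z) = -z.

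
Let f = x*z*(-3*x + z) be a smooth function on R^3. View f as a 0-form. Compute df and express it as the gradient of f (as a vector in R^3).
df = (z*(-6*x + z)) dx + (0) dy + (x*(-3*x + 2*z)) dz; grad f = (z*(-6*x + z), 0, x*(-3*x + 2*z))

For a 0-form f, d f = (∂f/∂x) dx + (∂f/∂y) dy + (∂f/∂z) dz. The components of the vector representation are exactly the entries of grad f in Cartesian coordinates:
  ∂f/∂x = z*(-6*x + z)
  ∂f/∂y = 0
  ∂f/∂z = x*(-3*x + 2*z).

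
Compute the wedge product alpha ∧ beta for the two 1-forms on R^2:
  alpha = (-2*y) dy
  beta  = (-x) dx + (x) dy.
alpha ∧ beta = (-2*x*y) dx ∧ dy

Distribute the wedge, using dx_i ∧ dx_j = -dx_j ∧ dx_i and dx_i ∧ dx_i = 0. For each pair (i, j) with i < j, the coefficient of dx_i ∧ dx_j in alpha ∧ beta is (alpha_i * beta_j - alpha_j * beta_i). Collecting: alpha ∧ beta = (-2*x*y) dx ∧ dy.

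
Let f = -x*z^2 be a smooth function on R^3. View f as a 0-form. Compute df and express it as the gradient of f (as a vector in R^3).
df = (-z^2) dx + (0) dy + (-2*x*z) dz; grad f = (-z^2, 0, -2*x*z)

For a 0-form f, d f = (∂f/∂x) dx + (∂f/∂y) dy + (∂f/∂z) dz. The components of the vector representation are exactly the entries of grad f in Cartesian coordinates:
  ∂f/∂x = -z^2
  ∂f/∂y = 0
  ∂f/∂z = -2*x*z.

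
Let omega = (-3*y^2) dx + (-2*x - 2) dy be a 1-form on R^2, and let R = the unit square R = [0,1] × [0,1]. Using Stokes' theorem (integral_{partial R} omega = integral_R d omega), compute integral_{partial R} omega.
integral_(partial R) omega = 1

Stokes: integral_partial_R omega = integral_R d omega with d omega = (∂Q/∂x - ∂P/∂y) dx ∧ dy.
  ∂Q/∂x = -2
  ∂P/∂y = -6*y
  integrand = ∂Q/∂x - ∂P/∂y = 6*y - 2.
Integrating over R: integral_0^1 integral_0^1 (6*y - 2) dx dy = 1.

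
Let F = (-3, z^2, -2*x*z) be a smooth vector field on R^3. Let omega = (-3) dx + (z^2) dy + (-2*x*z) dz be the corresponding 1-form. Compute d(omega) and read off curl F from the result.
d(omega) = (-2*z) dy ∧ dz + (2*z) dz ∧ dx + (0) dx ∧ dy; curl F = (-2*z, 2*z, 0)

d omega = sum_{i<j} (∂f_j/∂x_i - ∂f_i/∂x_j) dx_i ∧ dx_j. Under the identification (dy ∧ dz, dz ∧ dx, dx ∧ dy) ↔ (e_x, e_y, e_z), the coefficients are exactly the components of curl F. Compute:
  ∂R/∂y - ∂Q/∂z = (0) - (2*z) = -2*z
  ∂P/∂z - ∂R/∂x = (0) - (-2*z) = 2*z
  ∂Q/∂x - ∂P/∂y = (0) - (0) = 0.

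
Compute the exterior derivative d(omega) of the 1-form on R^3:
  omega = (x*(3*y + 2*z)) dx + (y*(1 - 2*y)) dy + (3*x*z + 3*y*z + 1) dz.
d(omega) = (-3*x) dx ∧ dy + (-2*x + 3*z) dx ∧ dz + (3*z) dy ∧ dz

For a 1-form omega = sum_i f_i dx_i, the exterior derivative is
  d(omega) = sum_{i < j} (∂f_j/∂x_i - ∂f_i/∂x_j) dx_i ∧ dx_j.
  coefficient of dx ∧ dy: ∂f_2/∂x - ∂f_1/∂y = ∂(y*(1 - 2*y))/∂x - ∂(x*(3*y + 2*z))/∂y = -3*x
  coefficient of dx ∧ dz: ∂f_3/∂x - ∂f_1/∂z = ∂(3*x*z + 3*y*z + 1)/∂x - ∂(x*(3*y + 2*z))/∂z = -2*x + 3*z
  coefficient of dy ∧ dz: ∂f_3/∂y - ∂f_2/∂z = ∂(3*x*z + 3*y*z + 1)/∂y - ∂(y*(1 - 2*y))/∂z = 3*z
Assembling: d(omega) = (-3*x) dx ∧ dy + (-2*x + 3*z) dx ∧ dz + (3*z) dy ∧ dz.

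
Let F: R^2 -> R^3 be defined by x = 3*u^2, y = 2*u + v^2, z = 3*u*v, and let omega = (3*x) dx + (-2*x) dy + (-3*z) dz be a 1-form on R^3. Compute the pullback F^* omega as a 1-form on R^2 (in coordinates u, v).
F^* omega = (3*u*(18*u^2 - 4*u - 9*v^2)) du + (-39*u^2*v) dv

Using F^*(f dg) = (f ∘ F) d(g ∘ F), substitute each coordinate x_i by F_i(u, v) in f_i, and replace dx_i by d F_i = (∂F_i/∂u) du + (∂F_i/∂v) dv.
  For the x component: f_1(F) = 9*u^2; d F_1 = (6*u) du + (0) dv
  For the y component: f_2(F) = -6*u^2; d F_2 = (2) du + (2*v) dv
  For the z component: f_3(F) = -9*u*v; d F_3 = (3*v) du + (3*u) dv
Combining and collecting du, dv coefficients:
  coeff of du: 3*u*(18*u^2 - 4*u - 9*v^2)
  coeff of dv: -39*u^2*v
F^* omega = (3*u*(18*u^2 - 4*u - 9*v^2)) du + (-39*u^2*v) dv.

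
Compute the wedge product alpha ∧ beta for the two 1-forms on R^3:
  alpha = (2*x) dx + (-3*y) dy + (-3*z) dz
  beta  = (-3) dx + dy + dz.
alpha ∧ beta = (2*x - 9*y) dx ∧ dy + (2*x - 9*z) dx ∧ dz + (-3*y + 3*z) dy ∧ dz

Distribute the wedge, using dx_i ∧ dx_j = -dx_j ∧ dx_i and dx_i ∧ dx_i = 0. For each pair (i, j) with i < j, the coefficient of dx_i ∧ dx_j in alpha ∧ beta is (alpha_i * beta_j - alpha_j * beta_i). Collecting: alpha ∧ beta = (2*x - 9*y) dx ∧ dy + (2*x - 9*z) dx ∧ dz + (-3*y + 3*z) dy ∧ dz.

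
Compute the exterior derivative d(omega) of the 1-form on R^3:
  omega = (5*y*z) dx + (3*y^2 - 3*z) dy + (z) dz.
d(omega) = (-5*z) dx ∧ dy + (-5*y) dx ∧ dz + (3) dy ∧ dz

For a 1-form omega = sum_i f_i dx_i, the exterior derivative is
  d(omega) = sum_{i < j} (∂f_j/∂x_i - ∂f_i/∂x_j) dx_i ∧ dx_j.
  coefficient of dx ∧ dy: ∂f_2/∂x - ∂f_1/∂y = ∂(3*y^2 - 3*z)/∂x - ∂(5*y*z)/∂y = -5*z
  coefficient of dx ∧ dz: ∂f_3/∂x - ∂f_1/∂z = ∂(z)/∂x - ∂(5*y*z)/∂z = -5*y
  coefficient of dy ∧ dz: ∂f_3/∂y - ∂f_2/∂z = ∂(z)/∂y - ∂(3*y^2 - 3*z)/∂z = 3
Assembling: d(omega) = (-5*z) dx ∧ dy + (-5*y) dx ∧ dz + (3) dy ∧ dz.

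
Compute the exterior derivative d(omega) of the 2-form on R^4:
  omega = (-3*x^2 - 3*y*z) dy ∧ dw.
d(omega) = (-6*x) dx ∧ dy ∧ dw + (3*y) dy ∧ dz ∧ dw

For a 2-form omega = sum_{i<j} g_{ij} dx_i ∧ dx_j, the exterior derivative is
  d(omega) = sum_{i<j} d(g_{ij}) ∧ dx_i ∧ dx_j = sum_{i<j, k} (∂g_{ij}/∂x_k) dx_k ∧ dx_i ∧ dx_j.
Expand each term, using dx_k ∧ dx_i ∧ dx_j = sgn(permutation) dx_{(a)} ∧ dx_{(b)} ∧ dx_{(c)} with (a < b < c) sorted:
  d(-3*x^2 - 3*y*z) includes (∂/∂x)(-3*x^2 - 3*y*z) dx = (-6*x) dx, which multiplied by dy ∧ dw gives (-6*x) dx ∧ dy ∧ dw
  d(-3*x^2 - 3*y*z) includes (∂/∂z)(-3*x^2 - 3*y*z) dz = (-3*y) dz, which multiplied by dy ∧ dw gives (3*y) dy ∧ dz ∧ dw
Collecting like 3-forms: d(omega) = (-6*x) dx ∧ dy ∧ dw + (3*y) dy ∧ dz ∧ dw.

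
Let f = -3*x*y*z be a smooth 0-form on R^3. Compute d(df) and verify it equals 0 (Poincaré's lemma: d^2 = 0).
d(df) = 0

Step 1: df = sum_i (∂f/∂x_i) dx_i = (-3*y*z) dx + (-3*x*z) dy + (-3*x*y) dz.
Step 2: Apply d again. Using the 1-form formula, the coefficient of dx ∧ dy in d(df) is ∂^2 f/∂x ∂y - ∂^2 f/∂y ∂x = (-3*z) - (-3*z) = 0 (equality of mixed partials for smooth f).
Similarly for dx ∧ dz and dy ∧ dz — all coefficients vanish. So d(df) = 0.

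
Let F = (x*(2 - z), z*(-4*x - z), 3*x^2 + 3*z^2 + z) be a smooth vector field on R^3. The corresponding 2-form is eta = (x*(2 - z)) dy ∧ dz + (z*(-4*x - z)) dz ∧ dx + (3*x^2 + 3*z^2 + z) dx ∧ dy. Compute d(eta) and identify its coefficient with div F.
d(eta) = (5*z + 3) dx ∧ dy ∧ dz; div F = 5*z + 3

For a 2-form in R^3 of the form above, applying d gives a 3-form with coefficient ∂P/∂x + ∂Q/∂y + ∂R/∂z:
  ∂P/∂x = 2 - z
  ∂Q/∂y = 0
  ∂R/∂z = 6*z + 1
Sum = 5*z + 3, which is exactly div F.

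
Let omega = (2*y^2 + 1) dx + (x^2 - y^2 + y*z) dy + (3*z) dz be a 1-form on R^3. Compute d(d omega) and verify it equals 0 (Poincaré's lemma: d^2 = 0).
d(d omega) = 0

Step 1: d omega = sum_{i<j} (∂f_j/∂x_i - ∂f_i/∂x_j) dx_i ∧ dx_j:
  coeff of dx ∧ dy: 2*x - 4*y
  coeff of dx ∧ dz: 0
  coeff of dy ∧ dz: -y
Step 2: Apply d again to each 2-form coefficient. The only possible 3-form in R^3 is dx ∧ dy ∧ dz, with coefficient
  ∂(coeff of dy∧dz)/∂x - ∂(coeff of dx∧dz)/∂y + ∂(coeff of dx∧dy)/∂z
  = ∂/∂x (-y) - ∂/∂y (0) + ∂/∂z (2*x - 4*y).
Each of these terms simplifies to sums of mixed partials that cancel in pairs. The result is 0 (by equality of mixed partials for smooth functions — Schwarz / Clairaut).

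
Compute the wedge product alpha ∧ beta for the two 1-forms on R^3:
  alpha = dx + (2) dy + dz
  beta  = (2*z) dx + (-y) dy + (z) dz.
alpha ∧ beta = (-y - 4*z) dx ∧ dy + (-z) dx ∧ dz + (y + 2*z) dy ∧ dz

Distribute the wedge, using dx_i ∧ dx_j = -dx_j ∧ dx_i and dx_i ∧ dx_i = 0. For each pair (i, j) with i < j, the coefficient of dx_i ∧ dx_j in alpha ∧ beta is (alpha_i * beta_j - alpha_j * beta_i). Collecting: alpha ∧ beta = (-y - 4*z) dx ∧ dy + (-z) dx ∧ dz + (y + 2*z) dy ∧ dz.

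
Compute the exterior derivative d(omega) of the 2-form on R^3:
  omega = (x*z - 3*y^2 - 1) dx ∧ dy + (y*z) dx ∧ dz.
d(omega) = (x - z) dx ∧ dy ∧ dz

For a 2-form omega = sum_{i<j} g_{ij} dx_i ∧ dx_j, the exterior derivative is
  d(omega) = sum_{i<j} d(g_{ij}) ∧ dx_i ∧ dx_j = sum_{i<j, k} (∂g_{ij}/∂x_k) dx_k ∧ dx_i ∧ dx_j.
Expand each term, using dx_k ∧ dx_i ∧ dx_j = sgn(permutation) dx_{(a)} ∧ dx_{(b)} ∧ dx_{(c)} with (a < b < c) sorted:
  d(x*z - 3*y^2 - 1) includes (∂/∂z)(x*z - 3*y^2 - 1) dz = (x) dz, which multiplied by dx ∧ dy gives (x) dx ∧ dy ∧ dz
  d(y*z) includes (∂/∂y)(y*z) dy = (z) dy, which multiplied by dx ∧ dz gives (-z) dx ∧ dy ∧ dz
Collecting like 3-forms: d(omega) = (x - z) dx ∧ dy ∧ dz.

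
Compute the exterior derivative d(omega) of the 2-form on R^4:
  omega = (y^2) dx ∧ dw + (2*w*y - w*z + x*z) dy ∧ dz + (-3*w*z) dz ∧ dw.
d(omega) = (-2*y) dx ∧ dy ∧ dw + (z) dx ∧ dy ∧ dz + (2*y - z) dy ∧ dz ∧ dw

For a 2-form omega = sum_{i<j} g_{ij} dx_i ∧ dx_j, the exterior derivative is
  d(omega) = sum_{i<j} d(g_{ij}) ∧ dx_i ∧ dx_j = sum_{i<j, k} (∂g_{ij}/∂x_k) dx_k ∧ dx_i ∧ dx_j.
Expand each term, using dx_k ∧ dx_i ∧ dx_j = sgn(permutation) dx_{(a)} ∧ dx_{(b)} ∧ dx_{(c)} with (a < b < c) sorted:
  d(y^2) includes (∂/∂y)(y^2) dy = (2*y) dy, which multiplied by dx ∧ dw gives (-2*y) dx ∧ dy ∧ dw
  d(2*w*y - w*z + x*z) includes (∂/∂x)(2*w*y - w*z + x*z) dx = (z) dx, which multiplied by dy ∧ dz gives (z) dx ∧ dy ∧ dz
  d(2*w*y - w*z + x*z) includes (∂/∂w)(2*w*y - w*z + x*z) dw = (2*y - z) dw, which multiplied by dy ∧ dz gives (2*y - z) dy ∧ dz ∧ dw
Collecting like 3-forms: d(omega) = (-2*y) dx ∧ dy ∧ dw + (z) dx ∧ dy ∧ dz + (2*y - z) dy ∧ dz ∧ dw.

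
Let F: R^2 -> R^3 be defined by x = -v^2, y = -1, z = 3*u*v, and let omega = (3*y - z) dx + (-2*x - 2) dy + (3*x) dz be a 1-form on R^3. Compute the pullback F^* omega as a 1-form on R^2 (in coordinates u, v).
F^* omega = (-9*v^3) du + (3*v*(-u*v + 2)) dv

Using F^*(f dg) = (f ∘ F) d(g ∘ F), substitute each coordinate x_i by F_i(u, v) in f_i, and replace dx_i by d F_i = (∂F_i/∂u) du + (∂F_i/∂v) dv.
  For the x component: f_1(F) = -3*u*v - 3; d F_1 = (0) du + (-2*v) dv
  For the y component: f_2(F) = 2*v^2 - 2; d F_2 = (0) du + (0) dv
  For the z component: f_3(F) = -3*v^2; d F_3 = (3*v) du + (3*u) dv
Combining and collecting du, dv coefficients:
  coeff of du: -9*v^3
  coeff of dv: 3*v*(-u*v + 2)
F^* omega = (-9*v^3) du + (3*v*(-u*v + 2)) dv.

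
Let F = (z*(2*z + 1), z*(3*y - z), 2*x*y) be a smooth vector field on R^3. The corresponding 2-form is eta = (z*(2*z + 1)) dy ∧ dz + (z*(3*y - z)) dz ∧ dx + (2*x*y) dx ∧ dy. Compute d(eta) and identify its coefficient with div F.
d(eta) = (3*z) dx ∧ dy ∧ dz; div F = 3*z

For a 2-form in R^3 of the form above, applying d gives a 3-form with coefficient ∂P/∂x + ∂Q/∂y + ∂R/∂z:
  ∂P/∂x = 0
  ∂Q/∂y = 3*z
  ∂R/∂z = 0
Sum = 3*z, which is exactly div F.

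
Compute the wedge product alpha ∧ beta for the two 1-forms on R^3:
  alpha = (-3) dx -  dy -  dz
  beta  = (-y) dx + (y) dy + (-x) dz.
alpha ∧ beta = (-4*y) dx ∧ dy + (3*x - y) dx ∧ dz + (x + y) dy ∧ dz

Distribute the wedge, using dx_i ∧ dx_j = -dx_j ∧ dx_i and dx_i ∧ dx_i = 0. For each pair (i, j) with i < j, the coefficient of dx_i ∧ dx_j in alpha ∧ beta is (alpha_i * beta_j - alpha_j * beta_i). Collecting: alpha ∧ beta = (-4*y) dx ∧ dy + (3*x - y) dx ∧ dz + (x + y) dy ∧ dz.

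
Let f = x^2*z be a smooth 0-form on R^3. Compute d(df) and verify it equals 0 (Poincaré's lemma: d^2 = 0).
d(df) = 0

Step 1: df = sum_i (∂f/∂x_i) dx_i = (2*x*z) dx + (0) dy + (x^2) dz.
Step 2: Apply d again. Using the 1-form formula, the coefficient of dx ∧ dy in d(df) is ∂^2 f/∂x ∂y - ∂^2 f/∂y ∂x = (0) - (0) = 0 (equality of mixed partials for smooth f).
Similarly for dx ∧ dz and dy ∧ dz — all coefficients vanish. So d(df) = 0.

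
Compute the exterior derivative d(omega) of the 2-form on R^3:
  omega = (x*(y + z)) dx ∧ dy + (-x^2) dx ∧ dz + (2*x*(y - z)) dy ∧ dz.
d(omega) = (x + 2*y - 2*z) dx ∧ dy ∧ dz

For a 2-form omega = sum_{i<j} g_{ij} dx_i ∧ dx_j, the exterior derivative is
  d(omega) = sum_{i<j} d(g_{ij}) ∧ dx_i ∧ dx_j = sum_{i<j, k} (∂g_{ij}/∂x_k) dx_k ∧ dx_i ∧ dx_j.
Expand each term, using dx_k ∧ dx_i ∧ dx_j = sgn(permutation) dx_{(a)} ∧ dx_{(b)} ∧ dx_{(c)} with (a < b < c) sorted:
  d(x*(y + z)) includes (∂/∂z)(x*(y + z)) dz = (x) dz, which multiplied by dx ∧ dy gives (x) dx ∧ dy ∧ dz
  d(2*x*(y - z)) includes (∂/∂x)(2*x*(y - z)) dx = (2*y - 2*z) dx, which multiplied by dy ∧ dz gives (2*y - 2*z) dx ∧ dy ∧ dz
Collecting like 3-forms: d(omega) = (x + 2*y - 2*z) dx ∧ dy ∧ dz.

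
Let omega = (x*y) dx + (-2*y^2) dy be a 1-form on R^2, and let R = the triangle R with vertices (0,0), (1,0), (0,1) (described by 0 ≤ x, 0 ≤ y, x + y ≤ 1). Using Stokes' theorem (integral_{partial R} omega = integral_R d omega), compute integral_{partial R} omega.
integral_(partial R) omega = -1/6

Stokes: integral_partial_R omega = integral_R d omega with d omega = (∂Q/∂x - ∂P/∂y) dx ∧ dy.
  ∂Q/∂x = 0
  ∂P/∂y = x
  integrand = ∂Q/∂x - ∂P/∂y = -x.
Integrating over R: integral_0^1 integral_0^{1-x} (-x) dy dx = -1/6.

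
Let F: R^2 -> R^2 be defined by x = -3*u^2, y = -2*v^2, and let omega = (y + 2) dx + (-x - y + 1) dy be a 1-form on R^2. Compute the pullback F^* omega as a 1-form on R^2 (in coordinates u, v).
F^* omega = (12*u*(v^2 - 1)) du + (4*v*(-3*u^2 - 2*v^2 - 1)) dv

Using F^*(f dg) = (f ∘ F) d(g ∘ F), substitute each coordinate x_i by F_i(u, v) in f_i, and replace dx_i by d F_i = (∂F_i/∂u) du + (∂F_i/∂v) dv.
  For the x component: f_1(F) = 2 - 2*v^2; d F_1 = (-6*u) du + (0) dv
  For the y component: f_2(F) = 3*u^2 + 2*v^2 + 1; d F_2 = (0) du + (-4*v) dv
Combining and collecting du, dv coefficients:
  coeff of du: 12*u*(v^2 - 1)
  coeff of dv: 4*v*(-3*u^2 - 2*v^2 - 1)
F^* omega = (12*u*(v^2 - 1)) du + (4*v*(-3*u^2 - 2*v^2 - 1)) dv.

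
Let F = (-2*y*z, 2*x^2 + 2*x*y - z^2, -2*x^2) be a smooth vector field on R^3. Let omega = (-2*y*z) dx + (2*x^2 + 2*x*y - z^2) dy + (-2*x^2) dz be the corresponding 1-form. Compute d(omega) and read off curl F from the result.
d(omega) = (2*z) dy ∧ dz + (4*x - 2*y) dz ∧ dx + (4*x + 2*y + 2*z) dx ∧ dy; curl F = (2*z, 4*x - 2*y, 4*x + 2*y + 2*z)

d omega = sum_{i<j} (∂f_j/∂x_i - ∂f_i/∂x_j) dx_i ∧ dx_j. Under the identification (dy ∧ dz, dz ∧ dx, dx ∧ dy) ↔ (e_x, e_y, e_z), the coefficients are exactly the components of curl F. Compute:
  ∂R/∂y - ∂Q/∂z = (0) - (-2*z) = 2*z
  ∂P/∂z - ∂R/∂x = (-2*y) - (-4*x) = 4*x - 2*y
  ∂Q/∂x - ∂P/∂y = (4*x + 2*y) - (-2*z) = 4*x + 2*y + 2*z.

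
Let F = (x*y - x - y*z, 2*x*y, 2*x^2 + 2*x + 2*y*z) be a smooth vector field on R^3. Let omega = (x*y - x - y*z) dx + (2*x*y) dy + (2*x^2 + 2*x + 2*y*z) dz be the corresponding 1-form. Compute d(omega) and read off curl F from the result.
d(omega) = (2*z) dy ∧ dz + (-4*x - y - 2) dz ∧ dx + (-x + 2*y + z) dx ∧ dy; curl F = (2*z, -4*x - y - 2, -x + 2*y + z)

d omega = sum_{i<j} (∂f_j/∂x_i - ∂f_i/∂x_j) dx_i ∧ dx_j. Under the identification (dy ∧ dz, dz ∧ dx, dx ∧ dy) ↔ (e_x, e_y, e_z), the coefficients are exactly the components of curl F. Compute:
  ∂R/∂y - ∂Q/∂z = (2*z) - (0) = 2*z
  ∂P/∂z - ∂R/∂x = (-y) - (4*x + 2) = -4*x - y - 2
  ∂Q/∂x - ∂P/∂y = (2*y) - (x - z) = -x + 2*y + z.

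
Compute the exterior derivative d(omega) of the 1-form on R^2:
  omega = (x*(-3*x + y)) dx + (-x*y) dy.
d(omega) = (-x - y) dx ∧ dy

For a 1-form omega = sum_i f_i dx_i, the exterior derivative is
  d(omega) = sum_{i < j} (∂f_j/∂x_i - ∂f_i/∂x_j) dx_i ∧ dx_j.
  coefficient of dx ∧ dy: ∂f_2/∂x - ∂f_1/∂y = ∂(-x*y)/∂x - ∂(x*(-3*x + y))/∂y = -x - y
Assembling: d(omega) = (-x - y) dx ∧ dy.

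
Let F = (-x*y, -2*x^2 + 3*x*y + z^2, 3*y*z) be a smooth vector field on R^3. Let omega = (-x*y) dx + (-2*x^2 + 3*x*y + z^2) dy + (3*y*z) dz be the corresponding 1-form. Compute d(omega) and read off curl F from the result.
d(omega) = (z) dy ∧ dz + (0) dz ∧ dx + (-3*x + 3*y) dx ∧ dy; curl F = (z, 0, -3*x + 3*y)

d omega = sum_{i<j} (∂f_j/∂x_i - ∂f_i/∂x_j) dx_i ∧ dx_j. Under the identification (dy ∧ dz, dz ∧ dx, dx ∧ dy) ↔ (e_x, e_y, e_z), the coefficients are exactly the components of curl F. Compute:
  ∂R/∂y - ∂Q/∂z = (3*z) - (2*z) = z
  ∂P/∂z - ∂R/∂x = (0) - (0) = 0
  ∂Q/∂x - ∂P/∂y = (-4*x + 3*y) - (-x) = -3*x + 3*y.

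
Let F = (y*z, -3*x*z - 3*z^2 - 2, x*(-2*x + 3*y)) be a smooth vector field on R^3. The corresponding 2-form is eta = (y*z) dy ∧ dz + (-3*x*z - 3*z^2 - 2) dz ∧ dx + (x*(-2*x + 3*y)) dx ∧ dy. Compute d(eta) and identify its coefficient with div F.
d(eta) = (0) dx ∧ dy ∧ dz; div F = 0

For a 2-form in R^3 of the form above, applying d gives a 3-form with coefficient ∂P/∂x + ∂Q/∂y + ∂R/∂z:
  ∂P/∂x = 0
  ∂Q/∂y = 0
  ∂R/∂z = 0
Sum = 0, which is exactly div F.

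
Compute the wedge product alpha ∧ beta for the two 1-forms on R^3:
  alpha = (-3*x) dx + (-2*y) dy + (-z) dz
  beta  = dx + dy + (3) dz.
alpha ∧ beta = (-3*x + 2*y) dx ∧ dy + (-9*x + z) dx ∧ dz + (-6*y + z) dy ∧ dz

Distribute the wedge, using dx_i ∧ dx_j = -dx_j ∧ dx_i and dx_i ∧ dx_i = 0. For each pair (i, j) with i < j, the coefficient of dx_i ∧ dx_j in alpha ∧ beta is (alpha_i * beta_j - alpha_j * beta_i). Collecting: alpha ∧ beta = (-3*x + 2*y) dx ∧ dy + (-9*x + z) dx ∧ dz + (-6*y + z) dy ∧ dz.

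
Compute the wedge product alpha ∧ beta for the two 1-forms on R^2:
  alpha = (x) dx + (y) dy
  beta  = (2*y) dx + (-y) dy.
alpha ∧ beta = (-y*(x + 2*y)) dx ∧ dy

Distribute the wedge, using dx_i ∧ dx_j = -dx_j ∧ dx_i and dx_i ∧ dx_i = 0. For each pair (i, j) with i < j, the coefficient of dx_i ∧ dx_j in alpha ∧ beta is (alpha_i * beta_j - alpha_j * beta_i). Collecting: alpha ∧ beta = (-y*(x + 2*y)) dx ∧ dy.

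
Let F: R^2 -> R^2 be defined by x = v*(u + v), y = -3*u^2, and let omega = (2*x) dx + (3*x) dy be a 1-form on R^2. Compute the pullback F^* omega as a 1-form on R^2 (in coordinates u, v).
F^* omega = (2*v*(-9*u^2 - 8*u*v + v^2)) du + (2*v*(u^2 + 3*u*v + 2*v^2)) dv

Using F^*(f dg) = (f ∘ F) d(g ∘ F), substitute each coordinate x_i by F_i(u, v) in f_i, and replace dx_i by d F_i = (∂F_i/∂u) du + (∂F_i/∂v) dv.
  For the x component: f_1(F) = 2*v*(u + v); d F_1 = (v) du + (u + 2*v) dv
  For the y component: f_2(F) = 3*v*(u + v); d F_2 = (-6*u) du + (0) dv
Combining and collecting du, dv coefficients:
  coeff of du: 2*v*(-9*u^2 - 8*u*v + v^2)
  coeff of dv: 2*v*(u^2 + 3*u*v + 2*v^2)
F^* omega = (2*v*(-9*u^2 - 8*u*v + v^2)) du + (2*v*(u^2 + 3*u*v + 2*v^2)) dv.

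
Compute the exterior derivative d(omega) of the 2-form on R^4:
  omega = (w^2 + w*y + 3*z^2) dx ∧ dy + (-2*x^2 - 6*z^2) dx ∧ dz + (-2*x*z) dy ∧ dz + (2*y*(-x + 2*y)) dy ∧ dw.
d(omega) = (4*z) dx ∧ dy ∧ dz + (2*w - y) dx ∧ dy ∧ dw

For a 2-form omega = sum_{i<j} g_{ij} dx_i ∧ dx_j, the exterior derivative is
  d(omega) = sum_{i<j} d(g_{ij}) ∧ dx_i ∧ dx_j = sum_{i<j, k} (∂g_{ij}/∂x_k) dx_k ∧ dx_i ∧ dx_j.
Expand each term, using dx_k ∧ dx_i ∧ dx_j = sgn(permutation) dx_{(a)} ∧ dx_{(b)} ∧ dx_{(c)} with (a < b < c) sorted:
  d(w^2 + w*y + 3*z^2) includes (∂/∂z)(w^2 + w*y + 3*z^2) dz = (6*z) dz, which multiplied by dx ∧ dy gives (6*z) dx ∧ dy ∧ dz
  d(w^2 + w*y + 3*z^2) includes (∂/∂w)(w^2 + w*y + 3*z^2) dw = (2*w + y) dw, which multiplied by dx ∧ dy gives (2*w + y) dx ∧ dy ∧ dw
  d(-2*x*z) includes (∂/∂x)(-2*x*z) dx = (-2*z) dx, which multiplied by dy ∧ dz gives (-2*z) dx ∧ dy ∧ dz
  d(2*y*(-x + 2*y)) includes (∂/∂x)(2*y*(-x + 2*y)) dx = (-2*y) dx, which multiplied by dy ∧ dw gives (-2*y) dx ∧ dy ∧ dw
Collecting like 3-forms: d(omega) = (4*z) dx ∧ dy ∧ dz + (2*w - y) dx ∧ dy ∧ dw.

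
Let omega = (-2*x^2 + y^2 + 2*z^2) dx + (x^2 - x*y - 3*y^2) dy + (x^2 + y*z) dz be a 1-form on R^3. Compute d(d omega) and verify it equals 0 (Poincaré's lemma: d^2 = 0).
d(d omega) = 0

Step 1: d omega = sum_{i<j} (∂f_j/∂x_i - ∂f_i/∂x_j) dx_i ∧ dx_j:
  coeff of dx ∧ dy: 2*x - 3*y
  coeff of dx ∧ dz: 2*x - 4*z
  coeff of dy ∧ dz: z
Step 2: Apply d again to each 2-form coefficient. The only possible 3-form in R^3 is dx ∧ dy ∧ dz, with coefficient
  ∂(coeff of dy∧dz)/∂x - ∂(coeff of dx∧dz)/∂y + ∂(coeff of dx∧dy)/∂z
  = ∂/∂x (z) - ∂/∂y (2*x - 4*z) + ∂/∂z (2*x - 3*y).
Each of these terms simplifies to sums of mixed partials that cancel in pairs. The result is 0 (by equality of mixed partials for smooth functions — Schwarz / Clairaut).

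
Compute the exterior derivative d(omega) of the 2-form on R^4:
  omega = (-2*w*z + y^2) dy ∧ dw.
d(omega) = (2*w) dy ∧ dz ∧ dw

For a 2-form omega = sum_{i<j} g_{ij} dx_i ∧ dx_j, the exterior derivative is
  d(omega) = sum_{i<j} d(g_{ij}) ∧ dx_i ∧ dx_j = sum_{i<j, k} (∂g_{ij}/∂x_k) dx_k ∧ dx_i ∧ dx_j.
Expand each term, using dx_k ∧ dx_i ∧ dx_j = sgn(permutation) dx_{(a)} ∧ dx_{(b)} ∧ dx_{(c)} with (a < b < c) sorted:
  d(-2*w*z + y^2) includes (∂/∂z)(-2*w*z + y^2) dz = (-2*w) dz, which multiplied by dy ∧ dw gives (2*w) dy ∧ dz ∧ dw
Collecting like 3-forms: d(omega) = (2*w) dy ∧ dz ∧ dw.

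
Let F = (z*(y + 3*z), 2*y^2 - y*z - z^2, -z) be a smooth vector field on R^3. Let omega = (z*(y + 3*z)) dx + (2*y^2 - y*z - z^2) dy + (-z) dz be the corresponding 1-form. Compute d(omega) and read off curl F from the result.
d(omega) = (y + 2*z) dy ∧ dz + (y + 6*z) dz ∧ dx + (-z) dx ∧ dy; curl F = (y + 2*z, y + 6*z, -z)

d omega = sum_{i<j} (∂f_j/∂x_i - ∂f_i/∂x_j) dx_i ∧ dx_j. Under the identification (dy ∧ dz, dz ∧ dx, dx ∧ dy) ↔ (e_x, e_y, e_z), the coefficients are exactly the components of curl F. Compute:
  ∂R/∂y - ∂Q/∂z = (0) - (-y - 2*z) = y + 2*z
  ∂P/∂z - ∂R/∂x = (y + 6*z) - (0) = y + 6*z
  ∂Q/∂x - ∂P/∂y = (0) - (z) = -z.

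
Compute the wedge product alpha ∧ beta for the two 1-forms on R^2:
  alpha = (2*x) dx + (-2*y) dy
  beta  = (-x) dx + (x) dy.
alpha ∧ beta = (2*x*(x - y)) dx ∧ dy

Distribute the wedge, using dx_i ∧ dx_j = -dx_j ∧ dx_i and dx_i ∧ dx_i = 0. For each pair (i, j) with i < j, the coefficient of dx_i ∧ dx_j in alpha ∧ beta is (alpha_i * beta_j - alpha_j * beta_i). Collecting: alpha ∧ beta = (2*x*(x - y)) dx ∧ dy.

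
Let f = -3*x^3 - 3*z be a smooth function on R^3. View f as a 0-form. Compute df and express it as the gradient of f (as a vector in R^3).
df = (-9*x^2) dx + (0) dy + (-3) dz; grad f = (-9*x^2, 0, -3)

For a 0-form f, d f = (∂f/∂x) dx + (∂f/∂y) dy + (∂f/∂z) dz. The components of the vector representation are exactly the entries of grad f in Cartesian coordinates:
  ∂f/∂x = -9*x^2
  ∂f/∂y = 0
  ∂f/∂z = -3.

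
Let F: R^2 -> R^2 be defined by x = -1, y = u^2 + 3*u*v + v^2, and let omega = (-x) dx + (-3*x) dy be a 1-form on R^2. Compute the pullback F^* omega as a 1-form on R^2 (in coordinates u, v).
F^* omega = (6*u + 9*v) du + (9*u + 6*v) dv

Using F^*(f dg) = (f ∘ F) d(g ∘ F), substitute each coordinate x_i by F_i(u, v) in f_i, and replace dx_i by d F_i = (∂F_i/∂u) du + (∂F_i/∂v) dv.
  For the x component: f_1(F) = 1; d F_1 = (0) du + (0) dv
  For the y component: f_2(F) = 3; d F_2 = (2*u + 3*v) du + (3*u + 2*v) dv
Combining and collecting du, dv coefficients:
  coeff of du: 6*u + 9*v
  coeff of dv: 9*u + 6*v
F^* omega = (6*u + 9*v) du + (9*u + 6*v) dv.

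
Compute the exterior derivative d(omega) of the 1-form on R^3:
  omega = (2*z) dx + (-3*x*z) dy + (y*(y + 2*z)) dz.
d(omega) = (-3*z) dx ∧ dy + (-2) dx ∧ dz + (3*x + 2*y + 2*z) dy ∧ dz

For a 1-form omega = sum_i f_i dx_i, the exterior derivative is
  d(omega) = sum_{i < j} (∂f_j/∂x_i - ∂f_i/∂x_j) dx_i ∧ dx_j.
  coefficient of dx ∧ dy: ∂f_2/∂x - ∂f_1/∂y = ∂(-3*x*z)/∂x - ∂(2*z)/∂y = -3*z
  coefficient of dx ∧ dz: ∂f_3/∂x - ∂f_1/∂z = ∂(y*(y + 2*z))/∂x - ∂(2*z)/∂z = -2
  coefficient of dy ∧ dz: ∂f_3/∂y - ∂f_2/∂z = ∂(y*(y + 2*z))/∂y - ∂(-3*x*z)/∂z = 3*x + 2*y + 2*z
Assembling: d(omega) = (-3*z) dx ∧ dy + (-2) dx ∧ dz + (3*x + 2*y + 2*z) dy ∧ dz.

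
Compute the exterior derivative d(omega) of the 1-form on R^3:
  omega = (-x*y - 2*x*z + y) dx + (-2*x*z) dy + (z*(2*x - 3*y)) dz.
d(omega) = (x - 2*z - 1) dx ∧ dy + (2*x + 2*z) dx ∧ dz + (2*x - 3*z) dy ∧ dz

For a 1-form omega = sum_i f_i dx_i, the exterior derivative is
  d(omega) = sum_{i < j} (∂f_j/∂x_i - ∂f_i/∂x_j) dx_i ∧ dx_j.
  coefficient of dx ∧ dy: ∂f_2/∂x - ∂f_1/∂y = ∂(-2*x*z)/∂x - ∂(-x*y - 2*x*z + y)/∂y = x - 2*z - 1
  coefficient of dx ∧ dz: ∂f_3/∂x - ∂f_1/∂z = ∂(z*(2*x - 3*y))/∂x - ∂(-x*y - 2*x*z + y)/∂z = 2*x + 2*z
  coefficient of dy ∧ dz: ∂f_3/∂y - ∂f_2/∂z = ∂(z*(2*x - 3*y))/∂y - ∂(-2*x*z)/∂z = 2*x - 3*z
Assembling: d(omega) = (x - 2*z - 1) dx ∧ dy + (2*x + 2*z) dx ∧ dz + (2*x - 3*z) dy ∧ dz.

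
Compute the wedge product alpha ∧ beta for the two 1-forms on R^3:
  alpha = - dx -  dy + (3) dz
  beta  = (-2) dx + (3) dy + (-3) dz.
alpha ∧ beta = (-5) dx ∧ dy + (9) dx ∧ dz + (-6) dy ∧ dz

Distribute the wedge, using dx_i ∧ dx_j = -dx_j ∧ dx_i and dx_i ∧ dx_i = 0. For each pair (i, j) with i < j, the coefficient of dx_i ∧ dx_j in alpha ∧ beta is (alpha_i * beta_j - alpha_j * beta_i). Collecting: alpha ∧ beta = (-5) dx ∧ dy + (9) dx ∧ dz + (-6) dy ∧ dz.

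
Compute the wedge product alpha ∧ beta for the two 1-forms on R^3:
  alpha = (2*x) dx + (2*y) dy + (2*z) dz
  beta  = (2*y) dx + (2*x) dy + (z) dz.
alpha ∧ beta = (4*x^2 - 4*y^2) dx ∧ dy + (2*z*(x - 2*y)) dx ∧ dz + (2*z*(-2*x + y)) dy ∧ dz

Distribute the wedge, using dx_i ∧ dx_j = -dx_j ∧ dx_i and dx_i ∧ dx_i = 0. For each pair (i, j) with i < j, the coefficient of dx_i ∧ dx_j in alpha ∧ beta is (alpha_i * beta_j - alpha_j * beta_i). Collecting: alpha ∧ beta = (4*x^2 - 4*y^2) dx ∧ dy + (2*z*(x - 2*y)) dx ∧ dz + (2*z*(-2*x + y)) dy ∧ dz.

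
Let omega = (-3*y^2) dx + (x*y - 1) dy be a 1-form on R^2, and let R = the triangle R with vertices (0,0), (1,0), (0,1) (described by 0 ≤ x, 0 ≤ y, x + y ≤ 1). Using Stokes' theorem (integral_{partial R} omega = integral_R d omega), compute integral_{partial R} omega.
integral_(partial R) omega = 7/6

Stokes: integral_partial_R omega = integral_R d omega with d omega = (∂Q/∂x - ∂P/∂y) dx ∧ dy.
  ∂Q/∂x = y
  ∂P/∂y = -6*y
  integrand = ∂Q/∂x - ∂P/∂y = 7*y.
Integrating over R: integral_0^1 integral_0^{1-x} (7*y) dy dx = 7/6.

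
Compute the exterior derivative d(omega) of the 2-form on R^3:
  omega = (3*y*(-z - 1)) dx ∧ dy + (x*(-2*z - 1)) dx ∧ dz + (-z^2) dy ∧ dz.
d(omega) = (-3*y) dx ∧ dy ∧ dz

For a 2-form omega = sum_{i<j} g_{ij} dx_i ∧ dx_j, the exterior derivative is
  d(omega) = sum_{i<j} d(g_{ij}) ∧ dx_i ∧ dx_j = sum_{i<j, k} (∂g_{ij}/∂x_k) dx_k ∧ dx_i ∧ dx_j.
Expand each term, using dx_k ∧ dx_i ∧ dx_j = sgn(permutation) dx_{(a)} ∧ dx_{(b)} ∧ dx_{(c)} with (a < b < c) sorted:
  d(3*y*(-z - 1)) includes (∂/∂z)(3*y*(-z - 1)) dz = (-3*y) dz, which multiplied by dx ∧ dy gives (-3*y) dx ∧ dy ∧ dz
Collecting like 3-forms: d(omega) = (-3*y) dx ∧ dy ∧ dz.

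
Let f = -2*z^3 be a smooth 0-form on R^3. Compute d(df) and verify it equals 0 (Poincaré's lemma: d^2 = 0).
d(df) = 0

Step 1: df = sum_i (∂f/∂x_i) dx_i = (0) dx + (0) dy + (-6*z^2) dz.
Step 2: Apply d again. Using the 1-form formula, the coefficient of dx ∧ dy in d(df) is ∂^2 f/∂x ∂y - ∂^2 f/∂y ∂x = (0) - (0) = 0 (equality of mixed partials for smooth f).
Similarly for dx ∧ dz and dy ∧ dz — all coefficients vanish. So d(df) = 0.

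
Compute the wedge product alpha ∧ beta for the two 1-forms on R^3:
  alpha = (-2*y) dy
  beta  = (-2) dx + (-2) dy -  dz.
alpha ∧ beta = (-4*y) dx ∧ dy + (2*y) dy ∧ dz

Distribute the wedge, using dx_i ∧ dx_j = -dx_j ∧ dx_i and dx_i ∧ dx_i = 0. For each pair (i, j) with i < j, the coefficient of dx_i ∧ dx_j in alpha ∧ beta is (alpha_i * beta_j - alpha_j * beta_i). Collecting: alpha ∧ beta = (-4*y) dx ∧ dy + (2*y) dy ∧ dz.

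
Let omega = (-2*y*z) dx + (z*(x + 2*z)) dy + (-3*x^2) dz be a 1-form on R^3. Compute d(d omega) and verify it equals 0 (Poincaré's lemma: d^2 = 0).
d(d omega) = 0

Step 1: d omega = sum_{i<j} (∂f_j/∂x_i - ∂f_i/∂x_j) dx_i ∧ dx_j:
  coeff of dx ∧ dy: 3*z
  coeff of dx ∧ dz: -6*x + 2*y
  coeff of dy ∧ dz: -x - 4*z
Step 2: Apply d again to each 2-form coefficient. The only possible 3-form in R^3 is dx ∧ dy ∧ dz, with coefficient
  ∂(coeff of dy∧dz)/∂x - ∂(coeff of dx∧dz)/∂y + ∂(coeff of dx∧dy)/∂z
  = ∂/∂x (-x - 4*z) - ∂/∂y (-6*x + 2*y) + ∂/∂z (3*z).
Each of these terms simplifies to sums of mixed partials that cancel in pairs. The result is 0 (by equality of mixed partials for smooth functions — Schwarz / Clairaut).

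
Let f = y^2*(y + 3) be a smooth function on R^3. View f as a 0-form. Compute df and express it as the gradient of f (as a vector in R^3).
df = (0) dx + (3*y*(y + 2)) dy + (0) dz; grad f = (0, 3*y*(y + 2), 0)

For a 0-form f, d f = (∂f/∂x) dx + (∂f/∂y) dy + (∂f/∂z) dz. The components of the vector representation are exactly the entries of grad f in Cartesian coordinates:
  ∂f/∂x = 0
  ∂f/∂y = 3*y*(y + 2)
  ∂f/∂z = 0.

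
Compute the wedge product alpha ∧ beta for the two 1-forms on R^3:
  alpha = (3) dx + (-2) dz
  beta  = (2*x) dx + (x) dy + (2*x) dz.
alpha ∧ beta = (3*x) dx ∧ dy + (10*x) dx ∧ dz + (2*x) dy ∧ dz

Distribute the wedge, using dx_i ∧ dx_j = -dx_j ∧ dx_i and dx_i ∧ dx_i = 0. For each pair (i, j) with i < j, the coefficient of dx_i ∧ dx_j in alpha ∧ beta is (alpha_i * beta_j - alpha_j * beta_i). Collecting: alpha ∧ beta = (3*x) dx ∧ dy + (10*x) dx ∧ dz + (2*x) dy ∧ dz.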